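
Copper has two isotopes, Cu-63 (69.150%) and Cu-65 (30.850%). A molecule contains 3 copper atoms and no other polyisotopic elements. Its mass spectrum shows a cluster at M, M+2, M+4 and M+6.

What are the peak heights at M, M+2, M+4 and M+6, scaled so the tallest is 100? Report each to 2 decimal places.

74.72 : 100.00 : 44.61 : 6.63

The 3 Cu atoms are independent, so intensities follow the terms of (0.69150 + 0.30850)^3.
P(M) = 0.69150^3 = 0.330656
P(M+2) = 3 × 0.69150^2 × 0.30850^1 = 0.442548
P(M+4) = 3 × 0.69150^1 × 0.30850^2 = 0.197435
P(M+6) = 0.30850^3 = 0.029361
The M+2 peak is largest (0.442548); scaling to 100 gives 74.72 : 100.00 : 44.61 : 6.63.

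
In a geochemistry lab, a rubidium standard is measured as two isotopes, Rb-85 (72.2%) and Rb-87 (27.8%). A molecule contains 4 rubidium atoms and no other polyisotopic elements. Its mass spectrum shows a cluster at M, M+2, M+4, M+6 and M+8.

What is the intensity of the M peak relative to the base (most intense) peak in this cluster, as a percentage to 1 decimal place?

64.9%

Binomial terms of (0.722 + 0.278)^4: M 0.2717, M+2 0.4185, M+4 0.2417, M+6 0.0620, M+8 0.0060 → M+2 is the base peak.
P(M+2) = C(4,1) × 0.722^3 × 0.278^1 = 4 × 0.37636705 × 0.2780 = 0.418520 (base)
P(M) = C(4,0) × 0.722^4 × 0.278^0 = 1 × 0.27173701 × 1.0000 = 0.271737
Relative intensity = 0.271737 / 0.418520 × 100 = 64.9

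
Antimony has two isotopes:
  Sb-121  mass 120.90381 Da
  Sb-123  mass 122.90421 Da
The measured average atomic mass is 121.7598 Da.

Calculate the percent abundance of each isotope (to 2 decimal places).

With x = fraction of Sb-121 (so Sb-123 is 1 − x):
120.90381·x + 122.90421·(1 − x) = 121.7598
(120.90381 − 122.90421)·x = 121.7598 − 122.90421
x = -1.14441 / -2.00040 = 0.57209 → 57.21% Sb-121, 42.79% Sb-123.

Sb-121: 57.21%, Sb-123: 42.79%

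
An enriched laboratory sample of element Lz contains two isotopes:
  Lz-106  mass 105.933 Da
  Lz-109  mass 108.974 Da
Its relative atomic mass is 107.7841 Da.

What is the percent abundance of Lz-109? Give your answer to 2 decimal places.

Let x be the fractional abundance of Lz-106; then Lz-109 has abundance 1 − x.
105.933·x + 108.974·(1 − x) = 107.7841
(105.933 − 108.974)·x = 107.7841 − 108.974
x = -1.1899 / -3.041 = 0.39129 → 39.13% Lz-106, 60.87% Lz-109.

60.87%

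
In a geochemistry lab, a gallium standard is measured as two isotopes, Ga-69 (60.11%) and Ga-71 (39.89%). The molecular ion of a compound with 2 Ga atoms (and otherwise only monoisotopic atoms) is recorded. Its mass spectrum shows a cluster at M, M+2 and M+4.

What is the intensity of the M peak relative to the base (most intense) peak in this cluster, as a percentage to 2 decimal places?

(0.6011 + 0.3989)^2 gives M 0.3613, M+2 0.4796, M+4 0.1591; the largest is M+2.
P(M+2) = C(2,1) × 0.6011^1 × 0.3989^1 = 2 × 0.6011 × 0.3989 = 0.479558 (base)
P(M) = C(2,0) × 0.6011^2 × 0.3989^0 = 1 × 0.36132121 × 1.0000 = 0.361321
Relative intensity = 0.361321 / 0.479558 × 100 = 75.34

75.34%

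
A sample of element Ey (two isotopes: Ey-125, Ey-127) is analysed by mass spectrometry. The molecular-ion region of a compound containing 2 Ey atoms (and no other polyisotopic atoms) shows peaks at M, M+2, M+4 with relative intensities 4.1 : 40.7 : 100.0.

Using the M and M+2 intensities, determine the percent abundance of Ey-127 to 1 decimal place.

83.2%

If p is the fraction of Ey that is Ey-125, then I(M+2)/I(M) = [C(2,1)·p^1·(1−p)] / p^2 = 2·(1−p)/p = 40.7/4.1 = 9.9268
(1−p)/p = 9.9268/2 = 4.9634  ⇒  p = 1/(1 + 4.9634) = 0.1677
Ey-125: 16.8%, Ey-127: 83.2%.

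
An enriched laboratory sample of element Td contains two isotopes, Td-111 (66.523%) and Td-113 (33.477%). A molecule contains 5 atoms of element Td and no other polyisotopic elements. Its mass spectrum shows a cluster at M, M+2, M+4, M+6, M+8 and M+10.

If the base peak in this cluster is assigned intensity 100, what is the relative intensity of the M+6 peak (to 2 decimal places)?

Term probabilities: M 0.1303, M+2 0.3278, M+4 0.3299, M+6 0.1660, M+8 0.0418, M+10 0.0042. Base peak = M+4.
P(M+4) = C(5,2) × 0.66523^3 × 0.33477^2 = 10 × 0.29438487 × 0.11207095 = 0.329920 (base)
P(M+6) = C(5,3) × 0.66523^2 × 0.33477^3 = 10 × 0.44253095 × 0.03751799 = 0.166029
Relative intensity = 0.166029 / 0.329920 × 100 = 50.32

50.32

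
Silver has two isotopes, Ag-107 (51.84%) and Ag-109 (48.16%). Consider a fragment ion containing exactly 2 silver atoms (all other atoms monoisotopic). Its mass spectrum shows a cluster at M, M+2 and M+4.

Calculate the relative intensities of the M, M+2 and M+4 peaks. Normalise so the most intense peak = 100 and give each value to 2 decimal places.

53.82 : 100.00 : 46.45

The 2 Ag atoms are independent, so intensities follow the terms of (0.5184 + 0.4816)^2.
P(M) = 0.5184^2 = 0.268739
P(M+2) = 2 × 0.5184^1 × 0.4816^1 = 0.499323
P(M+4) = 0.4816^2 = 0.231939
The M+2 peak is largest (0.499323); scaling to 100 gives 53.82 : 100.00 : 46.45.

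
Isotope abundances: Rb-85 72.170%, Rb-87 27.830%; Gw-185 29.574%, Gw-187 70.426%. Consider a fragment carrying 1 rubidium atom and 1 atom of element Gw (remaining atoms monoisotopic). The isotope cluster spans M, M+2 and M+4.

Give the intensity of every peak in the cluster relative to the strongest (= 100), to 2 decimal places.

36.14 : 100.00 : 33.19

Rubidium pattern (n=1): 0.7217 : 0.2783
Element Gw pattern (n=1): 0.29574 : 0.70426
Convolve the two distributions (both contribute in 2-u steps):
  M: 0.7217×0.29574 = 0.213436
  M+2: 0.7217×0.70426 + 0.2783×0.29574 = 0.590569
  M+4: 0.2783×0.70426 = 0.195996
Scale to base peak (0.590569) = 100: 36.14 : 100.00 : 33.19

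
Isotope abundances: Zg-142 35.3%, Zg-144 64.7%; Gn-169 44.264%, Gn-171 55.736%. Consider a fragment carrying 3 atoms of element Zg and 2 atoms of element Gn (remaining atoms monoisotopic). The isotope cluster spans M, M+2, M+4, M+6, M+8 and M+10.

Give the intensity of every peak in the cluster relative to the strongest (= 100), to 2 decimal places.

2.48 : 19.92 : 63.37 : 100.00 : 78.21 : 24.25

Element Zg pattern (n=3): 0.04398698 : 0.24186607 : 0.44330693 : 0.27084002
Element Gn pattern (n=2): 0.19593017 : 0.49341966 : 0.31065017
Convolve the two distributions (both contribute in 2-u steps):
  M: 0.04398698×0.19593017 = 0.008618
  M+2: 0.04398698×0.49341966 + 0.24186607×0.19593017 = 0.069093
  M+4: 0.04398698×0.31065017 + 0.24186607×0.49341966 + 0.44330693×0.19593017 = 0.219863
  M+6: 0.24186607×0.31065017 + 0.44330693×0.49341966 + 0.27084002×0.19593017 = 0.346938
  M+8: 0.44330693×0.31065017 + 0.27084002×0.49341966 = 0.271351
  M+10: 0.27084002×0.31065017 = 0.084136
Scale to base peak (0.346938) = 100: 2.48 : 19.92 : 63.37 : 100.00 : 78.21 : 24.25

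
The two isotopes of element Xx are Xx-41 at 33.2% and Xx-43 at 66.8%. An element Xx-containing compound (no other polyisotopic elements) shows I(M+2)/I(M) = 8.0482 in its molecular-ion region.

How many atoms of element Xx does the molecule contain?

For n independent Xx atoms, I(M+2)/I(M) = n · (abundance Xx-43) / (abundance Xx-41) = n · 0.668/0.332.
n = 8.0482 × 0.332/0.668 = 4.00 ≈ 4

4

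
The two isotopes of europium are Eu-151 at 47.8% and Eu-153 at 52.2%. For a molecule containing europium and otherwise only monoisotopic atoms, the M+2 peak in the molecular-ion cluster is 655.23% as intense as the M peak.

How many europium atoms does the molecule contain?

For n independent Eu atoms, I(M+2)/I(M) = n · (abundance Eu-153) / (abundance Eu-151) = n · 0.522/0.478.
n = 6.5523 × 0.478/0.522 = 6.00 ≈ 6

6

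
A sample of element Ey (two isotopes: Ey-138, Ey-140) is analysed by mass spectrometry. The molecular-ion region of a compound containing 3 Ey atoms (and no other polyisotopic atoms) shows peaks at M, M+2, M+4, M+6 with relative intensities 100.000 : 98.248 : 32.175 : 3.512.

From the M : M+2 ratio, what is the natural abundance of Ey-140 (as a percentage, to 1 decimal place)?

24.7%

Let p = fractional abundance of Ey-138. I(M+2)/I(M) = [C(3,1)·p^2·(1−p)] / p^3 = 3·(1−p)/p = 98.248/100.000 = 0.9825
(1−p)/p = 0.9825/3 = 0.3275  ⇒  p = 1/(1 + 0.3275) = 0.7533
Ey-138: 75.3%, Ey-140: 24.7%.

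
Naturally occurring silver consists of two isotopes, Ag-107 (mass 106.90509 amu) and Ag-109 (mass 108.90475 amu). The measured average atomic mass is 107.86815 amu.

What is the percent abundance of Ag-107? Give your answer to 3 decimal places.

51.839%

Writing the weighted mean with unknown fraction x of Ag-107:
106.90509·x + 108.90475·(1 − x) = 107.86815
(106.90509 − 108.90475)·x = 107.86815 − 108.90475
x = -1.03660 / -1.99966 = 0.51839 → 51.839% Ag-107, 48.161% Ag-109.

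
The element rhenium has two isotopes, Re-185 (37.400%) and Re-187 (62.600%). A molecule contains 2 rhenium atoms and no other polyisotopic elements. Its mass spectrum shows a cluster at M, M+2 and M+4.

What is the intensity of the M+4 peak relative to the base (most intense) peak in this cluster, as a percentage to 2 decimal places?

Term probabilities: M 0.1399, M+2 0.4682, M+4 0.3919. Base peak = M+2.
P(M+2) = C(2,1) × 0.37400^1 × 0.62600^1 = 2 × 0.3740 × 0.6260 = 0.468248 (base)
P(M+4) = C(2,2) × 0.37400^0 × 0.62600^2 = 1 × 1.0000 × 0.391876 = 0.391876
Relative intensity = 0.391876 / 0.468248 × 100 = 83.69

83.69%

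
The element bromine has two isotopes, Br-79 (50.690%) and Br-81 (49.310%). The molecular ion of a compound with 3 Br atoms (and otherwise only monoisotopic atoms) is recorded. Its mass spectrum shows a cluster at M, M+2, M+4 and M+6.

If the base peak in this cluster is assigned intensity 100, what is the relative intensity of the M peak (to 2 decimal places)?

34.27

Binomial terms of (0.50690 + 0.49310)^3: M 0.1302, M+2 0.3801, M+4 0.3698, M+6 0.1199 → M+2 is the base peak.
P(M+2) = C(3,1) × 0.50690^2 × 0.49310^1 = 3 × 0.25694761 × 0.4931 = 0.380103 (base)
P(M) = C(3,0) × 0.50690^3 × 0.49310^0 = 1 × 0.13024674 × 1.0000 = 0.130247
Relative intensity = 0.130247 / 0.380103 × 100 = 34.27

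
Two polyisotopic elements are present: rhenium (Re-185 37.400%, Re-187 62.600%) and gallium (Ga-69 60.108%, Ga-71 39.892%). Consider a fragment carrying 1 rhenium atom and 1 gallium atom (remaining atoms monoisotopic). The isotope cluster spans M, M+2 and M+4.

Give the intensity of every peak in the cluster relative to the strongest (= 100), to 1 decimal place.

42.8 : 100.0 : 47.5

Rhenium pattern (n=1): 0.3740 : 0.6260
Gallium pattern (n=1): 0.60108 : 0.39892
Convolve the two distributions (both contribute in 2-u steps):
  M: 0.3740×0.60108 = 0.224804
  M+2: 0.3740×0.39892 + 0.6260×0.60108 = 0.525472
  M+4: 0.6260×0.39892 = 0.249724
Scale to base peak (0.525472) = 100: 42.8 : 100.0 : 47.5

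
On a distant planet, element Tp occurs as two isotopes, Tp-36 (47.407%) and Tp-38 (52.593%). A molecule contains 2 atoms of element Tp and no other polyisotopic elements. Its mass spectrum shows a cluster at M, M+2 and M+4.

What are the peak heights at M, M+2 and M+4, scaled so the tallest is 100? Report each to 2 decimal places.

Expanding (0.47407 + 0.52593)^2:
P(M) = 0.47407^2 = 0.224742
P(M+2) = 2 × 0.47407^1 × 0.52593^1 = 0.498655
P(M+4) = 0.52593^2 = 0.276602
The M+2 peak is largest (0.498655); scaling to 100 gives 45.07 : 100.00 : 55.47.

45.07 : 100.00 : 55.47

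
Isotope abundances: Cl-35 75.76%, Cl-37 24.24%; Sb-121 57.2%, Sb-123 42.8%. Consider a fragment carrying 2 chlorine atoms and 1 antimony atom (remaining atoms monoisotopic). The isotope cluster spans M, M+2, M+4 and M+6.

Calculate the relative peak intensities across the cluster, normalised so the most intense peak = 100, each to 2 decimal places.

Chlorine pattern (n=2): 0.57395776 : 0.36728448 : 0.05875776
Antimony pattern (n=1): 0.5720 : 0.4280
Convolve the two distributions (both contribute in 2-u steps):
  M: 0.57395776×0.5720 = 0.328304
  M+2: 0.57395776×0.4280 + 0.36728448×0.5720 = 0.455741
  M+4: 0.36728448×0.4280 + 0.05875776×0.5720 = 0.190807
  M+6: 0.05875776×0.4280 = 0.025148
Scale to base peak (0.455741) = 100: 72.04 : 100.00 : 41.87 : 5.52

72.04 : 100.00 : 41.87 : 5.52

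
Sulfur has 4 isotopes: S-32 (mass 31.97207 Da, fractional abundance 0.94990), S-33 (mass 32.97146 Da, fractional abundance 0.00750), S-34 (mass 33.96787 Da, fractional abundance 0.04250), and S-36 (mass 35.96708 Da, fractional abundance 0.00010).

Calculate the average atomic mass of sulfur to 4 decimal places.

32.0648 Da

The abundance-weighted mean is 0.94990 × 31.97207 + 0.00750 × 32.97146 + 0.04250 × 33.96787 + 0.00010 × 35.96708
= 30.370269 + 0.247286 + 1.443634 + 0.003597 = 32.064786 Da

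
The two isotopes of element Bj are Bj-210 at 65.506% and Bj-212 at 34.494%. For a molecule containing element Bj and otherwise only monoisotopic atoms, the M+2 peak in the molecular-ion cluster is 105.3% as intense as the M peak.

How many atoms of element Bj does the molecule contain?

With n Bj atoms, P(M+2)/P(M) = C(n,1)·p^(n−1)q / p^n = n·q/p = n · 0.34494/0.65506.
n = 1.053 × 0.65506/0.34494 = 2.00 ≈ 2

2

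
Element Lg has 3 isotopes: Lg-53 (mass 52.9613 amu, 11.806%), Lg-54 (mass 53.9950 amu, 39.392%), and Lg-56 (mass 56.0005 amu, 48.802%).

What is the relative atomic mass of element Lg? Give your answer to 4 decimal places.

54.8517 amu

Ar = Σ fᵢ·mᵢ = 0.11806 × 52.9613 + 0.39392 × 53.9950 + 0.48802 × 56.0005
= 6.25261 + 21.26971 + 27.32936 = 54.85168 amu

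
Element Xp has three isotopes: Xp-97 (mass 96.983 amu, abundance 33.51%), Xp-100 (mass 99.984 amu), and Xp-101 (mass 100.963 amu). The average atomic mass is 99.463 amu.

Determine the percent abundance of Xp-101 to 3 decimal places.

The remaining 66.49% is split between Xp-100 (fraction x) and Xp-101 (fraction 0.6649 − x).
Substituting: 99.984x + 100.963(0.6649 − x) = 66.9639967
(99.984 − 100.963)x = -0.166302  ⇒  x = 0.16987, y = 0.49503
Xp-100: 16.987%, Xp-101: 49.503%.

49.503%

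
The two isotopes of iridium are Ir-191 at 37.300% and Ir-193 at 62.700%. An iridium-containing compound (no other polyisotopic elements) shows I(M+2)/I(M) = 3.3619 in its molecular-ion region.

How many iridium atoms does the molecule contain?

2

For n independent Ir atoms, I(M+2)/I(M) = n · (abundance Ir-193) / (abundance Ir-191) = n · 0.62700/0.37300.
n = 3.3619 × 0.37300/0.62700 = 2.00 ≈ 2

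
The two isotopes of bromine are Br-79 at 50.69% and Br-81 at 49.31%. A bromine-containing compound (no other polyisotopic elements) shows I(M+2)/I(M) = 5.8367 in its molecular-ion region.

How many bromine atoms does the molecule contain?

6

With n Br atoms, P(M+2)/P(M) = C(n,1)·p^(n−1)q / p^n = n·q/p = n · 0.4931/0.5069.
n = 5.8367 × 0.5069/0.4931 = 6.00 ≈ 6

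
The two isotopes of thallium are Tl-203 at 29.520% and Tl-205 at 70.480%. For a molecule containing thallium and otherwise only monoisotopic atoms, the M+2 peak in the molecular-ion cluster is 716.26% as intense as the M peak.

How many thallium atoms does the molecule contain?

3

With n Tl atoms, P(M+2)/P(M) = C(n,1)·p^(n−1)q / p^n = n·q/p = n · 0.70480/0.29520.
n = 7.1626 × 0.29520/0.70480 = 3.00 ≈ 3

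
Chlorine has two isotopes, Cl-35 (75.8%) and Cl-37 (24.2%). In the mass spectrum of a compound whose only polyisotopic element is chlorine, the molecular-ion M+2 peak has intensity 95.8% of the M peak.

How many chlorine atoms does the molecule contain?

The M+2/M ratio from n Cl atoms is n · q/p = n · 0.242/0.758.
n = 0.958 × 0.758/0.242 = 3.00 ≈ 3

3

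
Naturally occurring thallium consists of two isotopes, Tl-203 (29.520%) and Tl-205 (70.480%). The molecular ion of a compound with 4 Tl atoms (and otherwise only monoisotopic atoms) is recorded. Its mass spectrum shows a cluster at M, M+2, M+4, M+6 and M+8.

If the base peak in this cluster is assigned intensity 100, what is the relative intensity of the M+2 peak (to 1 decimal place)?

Term probabilities: M 0.0076, M+2 0.0725, M+4 0.2597, M+6 0.4134, M+8 0.2468. Base peak = M+6.
P(M+6) = C(4,3) × 0.29520^1 × 0.70480^3 = 4 × 0.2952 × 0.35010449 = 0.413403 (base)
P(M+2) = C(4,1) × 0.29520^3 × 0.70480^1 = 4 × 0.02572463 × 0.7048 = 0.072523
Relative intensity = 0.072523 / 0.413403 × 100 = 17.5

17.5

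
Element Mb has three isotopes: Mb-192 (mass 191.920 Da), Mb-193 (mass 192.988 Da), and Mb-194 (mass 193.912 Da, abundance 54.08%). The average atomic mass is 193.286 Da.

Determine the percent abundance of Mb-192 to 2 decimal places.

Let x and y be the fractions of Mb-192 and Mb-193. Then x + y = 1 − 0.5408 = 0.4592 and 191.920x + 192.988y = 193.286 − 0.5408×193.912 = 88.4183904.
Substituting: 191.920x + 192.988(0.4592 − x) = 88.4183904
(191.920 − 192.988)x = -0.2016992  ⇒  x = 0.18886, y = 0.27034
Mb-192: 18.89%, Mb-193: 27.03%.

18.89%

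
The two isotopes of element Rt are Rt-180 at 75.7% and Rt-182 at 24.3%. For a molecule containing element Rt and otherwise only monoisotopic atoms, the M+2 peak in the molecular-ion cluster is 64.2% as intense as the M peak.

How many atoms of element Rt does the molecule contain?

2

With n Rt atoms, P(M+2)/P(M) = C(n,1)·p^(n−1)q / p^n = n·q/p = n · 0.243/0.757.
n = 0.642 × 0.757/0.243 = 2.00 ≈ 2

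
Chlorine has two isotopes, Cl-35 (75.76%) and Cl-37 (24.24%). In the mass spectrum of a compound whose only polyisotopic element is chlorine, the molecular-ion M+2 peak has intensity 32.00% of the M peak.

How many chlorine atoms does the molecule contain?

For n independent Cl atoms, I(M+2)/I(M) = n · (abundance Cl-37) / (abundance Cl-35) = n · 0.2424/0.7576.
n = 0.3200 × 0.7576/0.2424 = 1.00 ≈ 1

1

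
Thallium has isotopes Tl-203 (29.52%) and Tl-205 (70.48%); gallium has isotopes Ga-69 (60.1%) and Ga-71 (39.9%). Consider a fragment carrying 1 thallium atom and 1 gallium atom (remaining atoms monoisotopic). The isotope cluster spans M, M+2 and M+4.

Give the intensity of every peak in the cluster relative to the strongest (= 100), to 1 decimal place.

Thallium pattern (n=1): 0.2952 : 0.7048
Gallium pattern (n=1): 0.6010 : 0.3990
Convolve the two distributions (both contribute in 2-u steps):
  M: 0.2952×0.6010 = 0.177415
  M+2: 0.2952×0.3990 + 0.7048×0.6010 = 0.541370
  M+4: 0.7048×0.3990 = 0.281215
Scale to base peak (0.541370) = 100: 32.8 : 100.0 : 51.9

32.8 : 100.0 : 51.9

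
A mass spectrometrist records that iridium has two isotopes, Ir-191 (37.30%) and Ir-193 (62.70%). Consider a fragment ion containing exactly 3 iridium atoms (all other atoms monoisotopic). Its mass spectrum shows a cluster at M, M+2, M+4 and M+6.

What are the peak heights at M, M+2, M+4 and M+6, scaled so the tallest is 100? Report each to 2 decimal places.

11.80 : 59.49 : 100.00 : 56.03

Expanding (0.3730 + 0.6270)^3:
P(M) = 0.3730^3 = 0.051895
P(M+2) = 3 × 0.3730^2 × 0.6270^1 = 0.261702
P(M+4) = 3 × 0.3730^1 × 0.6270^2 = 0.439911
P(M+6) = 0.6270^3 = 0.246492
The M+4 peak is largest (0.439911); scaling to 100 gives 11.80 : 59.49 : 100.00 : 56.03.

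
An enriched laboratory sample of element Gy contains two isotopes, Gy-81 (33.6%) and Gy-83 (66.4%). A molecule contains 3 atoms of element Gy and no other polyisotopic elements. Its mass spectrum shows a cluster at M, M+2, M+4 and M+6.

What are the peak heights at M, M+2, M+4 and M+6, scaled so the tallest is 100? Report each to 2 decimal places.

The 3 Gy atoms are independent, so intensities follow the terms of (0.336 + 0.664)^3.
P(M) = 0.336^3 = 0.037933
P(M+2) = 3 × 0.336^2 × 0.664^1 = 0.224889
P(M+4) = 3 × 0.336^1 × 0.664^2 = 0.444423
P(M+6) = 0.664^3 = 0.292755
The M+4 peak is largest (0.444423); scaling to 100 gives 8.54 : 50.60 : 100.00 : 65.87.

8.54 : 50.60 : 100.00 : 65.87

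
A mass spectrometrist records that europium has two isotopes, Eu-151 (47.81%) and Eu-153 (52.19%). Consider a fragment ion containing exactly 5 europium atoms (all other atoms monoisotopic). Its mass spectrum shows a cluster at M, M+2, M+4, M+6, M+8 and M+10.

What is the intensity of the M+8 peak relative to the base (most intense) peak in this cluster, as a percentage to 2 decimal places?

54.58%

Binomial terms of (0.4781 + 0.5219)^5: M 0.0250, M+2 0.1363, M+4 0.2977, M+6 0.3249, M+8 0.1774, M+10 0.0387 → M+6 is the base peak.
P(M+6) = C(5,3) × 0.4781^2 × 0.5219^3 = 10 × 0.22857961 × 0.14215492 = 0.324937 (base)
P(M+8) = C(5,4) × 0.4781^1 × 0.5219^4 = 5 × 0.4781 × 0.07419065 = 0.177353
Relative intensity = 0.177353 / 0.324937 × 100 = 54.58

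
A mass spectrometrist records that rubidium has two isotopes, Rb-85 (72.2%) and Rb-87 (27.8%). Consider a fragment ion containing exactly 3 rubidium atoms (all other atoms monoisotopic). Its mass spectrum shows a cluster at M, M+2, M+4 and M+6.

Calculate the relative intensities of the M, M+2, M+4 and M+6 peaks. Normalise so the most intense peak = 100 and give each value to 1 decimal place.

86.6 : 100.0 : 38.5 : 4.9

Each Rb atom is independently Rb-85 (p = 0.722) or Rb-87 (q = 0.278); the cluster is the binomial expansion (p + q)^3.
P(M) = 0.722^3 = 0.376367
P(M+2) = 3 × 0.722^2 × 0.278^1 = 0.434751
P(M+4) = 3 × 0.722^1 × 0.278^2 = 0.167397
P(M+6) = 0.278^3 = 0.021485
The M+2 peak is largest (0.434751); scaling to 100 gives 86.6 : 100.0 : 38.5 : 4.9.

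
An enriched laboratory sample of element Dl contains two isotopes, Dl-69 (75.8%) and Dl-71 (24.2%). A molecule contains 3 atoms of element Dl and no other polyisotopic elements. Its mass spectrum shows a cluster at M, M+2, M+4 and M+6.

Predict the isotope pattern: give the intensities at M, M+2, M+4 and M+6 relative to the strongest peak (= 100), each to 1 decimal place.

Expanding (0.758 + 0.242)^3:
P(M) = 0.758^3 = 0.435520
P(M+2) = 3 × 0.758^2 × 0.242^1 = 0.417133
P(M+4) = 3 × 0.758^1 × 0.242^2 = 0.133175
P(M+6) = 0.242^3 = 0.014172
The M peak is largest (0.435520); scaling to 100 gives 100.0 : 95.8 : 30.6 : 3.3.

100.0 : 95.8 : 30.6 : 3.3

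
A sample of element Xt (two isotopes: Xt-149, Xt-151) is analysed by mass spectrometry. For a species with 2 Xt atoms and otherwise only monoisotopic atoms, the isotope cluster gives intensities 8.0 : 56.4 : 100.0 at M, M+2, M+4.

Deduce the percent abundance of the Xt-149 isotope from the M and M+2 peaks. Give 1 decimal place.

If p is the fraction of Xt that is Xt-149, then I(M+2)/I(M) = [C(2,1)·p^1·(1−p)] / p^2 = 2·(1−p)/p = 56.4/8.0 = 7.0500
(1−p)/p = 7.0500/2 = 3.5250  ⇒  p = 1/(1 + 3.5250) = 0.2210
Xt-149: 22.1%, Xt-151: 77.9%.

22.1%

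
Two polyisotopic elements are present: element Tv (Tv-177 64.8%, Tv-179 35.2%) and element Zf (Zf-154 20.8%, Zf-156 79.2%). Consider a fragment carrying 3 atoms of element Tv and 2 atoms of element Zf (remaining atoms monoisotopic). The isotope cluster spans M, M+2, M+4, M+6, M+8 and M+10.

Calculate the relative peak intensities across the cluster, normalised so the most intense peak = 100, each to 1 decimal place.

3.3 : 30.3 : 91.0 : 100.0 : 46.0 : 7.6

Element Tv pattern (n=3): 0.27209779 : 0.44341862 : 0.24086938 : 0.04361421
Element Zf pattern (n=2): 0.043264 : 0.329472 : 0.627264
Convolve the two distributions (both contribute in 2-u steps):
  M: 0.27209779×0.043264 = 0.011772
  M+2: 0.27209779×0.329472 + 0.44341862×0.043264 = 0.108833
  M+4: 0.27209779×0.627264 + 0.44341862×0.329472 + 0.24086938×0.043264 = 0.327192
  M+6: 0.44341862×0.627264 + 0.24086938×0.329472 + 0.04361421×0.043264 = 0.359387
  M+8: 0.24086938×0.627264 + 0.04361421×0.329472 = 0.165458
  M+10: 0.04361421×0.627264 = 0.027358
Scale to base peak (0.359387) = 100: 3.3 : 30.3 : 91.0 : 100.0 : 46.0 : 7.6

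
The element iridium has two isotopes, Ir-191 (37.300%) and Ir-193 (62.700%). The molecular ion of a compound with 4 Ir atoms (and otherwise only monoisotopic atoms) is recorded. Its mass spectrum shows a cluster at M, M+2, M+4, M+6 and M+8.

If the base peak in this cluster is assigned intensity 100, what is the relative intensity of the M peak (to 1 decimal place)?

5.3

(0.37300 + 0.62700)^4 gives M 0.0194, M+2 0.1302, M+4 0.3282, M+6 0.3678, M+8 0.1546; the largest is M+6.
P(M+6) = C(4,3) × 0.37300^1 × 0.62700^3 = 4 × 0.3730 × 0.24649188 = 0.367766 (base)
P(M) = C(4,0) × 0.37300^4 × 0.62700^0 = 1 × 0.01935688 × 1.0000 = 0.019357
Relative intensity = 0.019357 / 0.367766 × 100 = 5.3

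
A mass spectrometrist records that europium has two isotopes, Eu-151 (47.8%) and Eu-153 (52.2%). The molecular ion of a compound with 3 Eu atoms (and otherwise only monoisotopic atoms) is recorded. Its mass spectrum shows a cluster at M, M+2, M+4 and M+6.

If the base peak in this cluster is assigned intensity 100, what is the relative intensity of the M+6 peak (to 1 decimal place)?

36.4

Term probabilities: M 0.1092, M+2 0.3578, M+4 0.3907, M+6 0.1422. Base peak = M+4.
P(M+4) = C(3,2) × 0.478^1 × 0.522^2 = 3 × 0.4780 × 0.272484 = 0.390742 (base)
P(M+6) = C(3,3) × 0.478^0 × 0.522^3 = 1 × 1.0000 × 0.14223665 = 0.142237
Relative intensity = 0.142237 / 0.390742 × 100 = 36.4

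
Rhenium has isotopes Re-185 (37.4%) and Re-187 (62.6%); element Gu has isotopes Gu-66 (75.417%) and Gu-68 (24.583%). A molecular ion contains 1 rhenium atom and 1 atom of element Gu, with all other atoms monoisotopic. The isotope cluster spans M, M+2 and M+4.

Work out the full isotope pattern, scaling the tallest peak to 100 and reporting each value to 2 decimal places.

50.01 : 100.00 : 27.28

Rhenium pattern (n=1): 0.3740 : 0.6260
Element Gu pattern (n=1): 0.75417 : 0.24583
Convolve the two distributions (both contribute in 2-u steps):
  M: 0.3740×0.75417 = 0.282060
  M+2: 0.3740×0.24583 + 0.6260×0.75417 = 0.564051
  M+4: 0.6260×0.24583 = 0.153890
Scale to base peak (0.564051) = 100: 50.01 : 100.00 : 27.28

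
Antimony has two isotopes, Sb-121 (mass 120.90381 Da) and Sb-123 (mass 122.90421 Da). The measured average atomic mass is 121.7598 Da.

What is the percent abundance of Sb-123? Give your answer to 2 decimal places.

Let x be the fractional abundance of Sb-121; then Sb-123 has abundance 1 − x.
120.90381·x + 122.90421·(1 − x) = 121.7598
(120.90381 − 122.90421)·x = 121.7598 − 122.90421
x = -1.14441 / -2.00040 = 0.57209 → 57.21% Sb-121, 42.79% Sb-123.

42.79%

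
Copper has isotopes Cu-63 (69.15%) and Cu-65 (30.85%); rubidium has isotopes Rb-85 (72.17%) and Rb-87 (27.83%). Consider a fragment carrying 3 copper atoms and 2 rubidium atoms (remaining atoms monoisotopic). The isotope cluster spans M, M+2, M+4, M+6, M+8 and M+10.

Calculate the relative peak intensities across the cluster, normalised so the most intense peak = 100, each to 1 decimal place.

47.4 : 100.0 : 84.3 : 35.5 : 7.5 : 0.6

Copper pattern (n=3): 0.33065611 : 0.44254842 : 0.19743483 : 0.02936064
Rubidium pattern (n=2): 0.52085089 : 0.40169822 : 0.07745089
Convolve the two distributions (both contribute in 2-u steps):
  M: 0.33065611×0.52085089 = 0.172223
  M+2: 0.33065611×0.40169822 + 0.44254842×0.52085089 = 0.363326
  M+4: 0.33065611×0.07745089 + 0.44254842×0.40169822 + 0.19743483×0.52085089 = 0.306215
  M+6: 0.44254842×0.07745089 + 0.19743483×0.40169822 + 0.02936064×0.52085089 = 0.128878
  M+8: 0.19743483×0.07745089 + 0.02936064×0.40169822 = 0.027086
  M+10: 0.02936064×0.07745089 = 0.002274
Scale to base peak (0.363326) = 100: 47.4 : 100.0 : 84.3 : 35.5 : 7.5 : 0.6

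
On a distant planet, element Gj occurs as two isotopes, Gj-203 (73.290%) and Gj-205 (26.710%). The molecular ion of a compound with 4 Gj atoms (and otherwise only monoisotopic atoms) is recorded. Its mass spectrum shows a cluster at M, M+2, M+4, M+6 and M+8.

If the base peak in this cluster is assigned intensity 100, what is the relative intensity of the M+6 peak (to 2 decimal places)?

13.28

Term probabilities: M 0.2885, M+2 0.4206, M+4 0.2299, M+6 0.0559, M+8 0.0051. Base peak = M+2.
P(M+2) = C(4,1) × 0.73290^3 × 0.26710^1 = 4 × 0.39367167 × 0.2671 = 0.420599 (base)
P(M+6) = C(4,3) × 0.73290^1 × 0.26710^3 = 4 × 0.7329 × 0.01905556 = 0.055863
Relative intensity = 0.055863 / 0.420599 × 100 = 13.28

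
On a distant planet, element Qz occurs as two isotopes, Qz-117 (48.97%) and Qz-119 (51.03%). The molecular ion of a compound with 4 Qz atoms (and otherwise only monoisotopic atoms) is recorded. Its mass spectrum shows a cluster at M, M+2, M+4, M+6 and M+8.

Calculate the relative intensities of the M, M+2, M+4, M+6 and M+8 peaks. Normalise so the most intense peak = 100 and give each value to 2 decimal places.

Expanding (0.4897 + 0.5103)^4:
P(M) = 0.4897^4 = 0.057507
P(M+2) = 4 × 0.4897^3 × 0.5103^1 = 0.239704
P(M+4) = 6 × 0.4897^2 × 0.5103^2 = 0.374682
P(M+6) = 4 × 0.4897^1 × 0.5103^3 = 0.260296
P(M+8) = 0.5103^4 = 0.067811
The M+4 peak is largest (0.374682); scaling to 100 gives 15.35 : 63.98 : 100.00 : 69.47 : 18.10.

15.35 : 63.98 : 100.00 : 69.47 : 18.10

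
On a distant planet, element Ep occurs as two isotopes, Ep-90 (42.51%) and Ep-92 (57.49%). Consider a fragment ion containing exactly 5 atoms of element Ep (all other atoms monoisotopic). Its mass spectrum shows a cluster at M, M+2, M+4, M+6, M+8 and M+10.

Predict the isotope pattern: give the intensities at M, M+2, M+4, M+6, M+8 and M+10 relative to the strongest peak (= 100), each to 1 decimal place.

4.0 : 27.3 : 73.9 : 100.0 : 67.6 : 18.3

Expanding (0.4251 + 0.5749)^5:
P(M) = 0.4251^5 = 0.013882
P(M+2) = 5 × 0.4251^4 × 0.5749^1 = 0.093870
P(M+4) = 10 × 0.4251^3 × 0.5749^2 = 0.253897
P(M+6) = 10 × 0.4251^2 × 0.5749^3 = 0.343367
P(M+8) = 5 × 0.4251^1 × 0.5749^4 = 0.232183
P(M+10) = 0.5749^5 = 0.062800
The M+6 peak is largest (0.343367); scaling to 100 gives 4.0 : 27.3 : 73.9 : 100.0 : 67.6 : 18.3.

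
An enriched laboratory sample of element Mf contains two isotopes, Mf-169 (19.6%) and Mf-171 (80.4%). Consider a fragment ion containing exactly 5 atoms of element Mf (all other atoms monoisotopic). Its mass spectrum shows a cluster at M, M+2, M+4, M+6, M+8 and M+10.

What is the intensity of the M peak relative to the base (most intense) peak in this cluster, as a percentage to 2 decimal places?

Term probabilities: M 0.0003, M+2 0.0059, M+4 0.0487, M+6 0.1997, M+8 0.4095, M+10 0.3360. Base peak = M+8.
P(M+8) = C(5,4) × 0.196^1 × 0.804^4 = 5 × 0.1960 × 0.41785365 = 0.409497 (base)
P(M) = C(5,0) × 0.196^5 × 0.804^0 = 1 × 0.00028925 × 1.0000 = 0.000289
Relative intensity = 0.000289 / 0.409497 × 100 = 0.07

0.07%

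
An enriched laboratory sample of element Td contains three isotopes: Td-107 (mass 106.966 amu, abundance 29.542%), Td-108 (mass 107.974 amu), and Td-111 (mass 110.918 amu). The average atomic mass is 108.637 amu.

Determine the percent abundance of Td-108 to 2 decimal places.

37.82%

Let x and y be the fractions of Td-108 and Td-111. Then x + y = 1 − 0.29542 = 0.70458 and 107.974x + 110.918y = 108.637 − 0.29542×106.966 = 77.03710428.
Substituting: 107.974x + 110.918(0.70458 − x) = 77.03710428
(107.974 − 110.918)x = -1.11350016  ⇒  x = 0.37823, y = 0.32635
Td-108: 37.82%, Td-111: 32.64%.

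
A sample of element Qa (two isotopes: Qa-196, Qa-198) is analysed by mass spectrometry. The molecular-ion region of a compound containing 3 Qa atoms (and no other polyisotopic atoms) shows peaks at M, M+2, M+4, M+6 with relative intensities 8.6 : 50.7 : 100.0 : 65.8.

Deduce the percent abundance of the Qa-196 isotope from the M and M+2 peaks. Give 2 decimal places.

Let p = fractional abundance of Qa-196. I(M+2)/I(M) = [C(3,1)·p^2·(1−p)] / p^3 = 3·(1−p)/p = 50.7/8.6 = 5.8953
(1−p)/p = 5.8953/3 = 1.9651  ⇒  p = 1/(1 + 1.9651) = 0.3373
Qa-196: 33.73%, Qa-198: 66.27%.

33.73%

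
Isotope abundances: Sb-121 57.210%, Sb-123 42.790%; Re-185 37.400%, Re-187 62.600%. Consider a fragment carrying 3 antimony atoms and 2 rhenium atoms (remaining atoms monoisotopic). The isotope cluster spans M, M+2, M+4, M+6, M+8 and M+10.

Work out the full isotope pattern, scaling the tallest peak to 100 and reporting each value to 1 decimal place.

8.1 : 45.4 : 97.3 : 100.0 : 49.5 : 9.5

Antimony pattern (n=3): 0.18724742 : 0.42015297 : 0.3142518 : 0.07834781
Rhenium pattern (n=2): 0.139876 : 0.468248 : 0.391876
Convolve the two distributions (both contribute in 2-u steps):
  M: 0.18724742×0.139876 = 0.026191
  M+2: 0.18724742×0.468248 + 0.42015297×0.139876 = 0.146448
  M+4: 0.18724742×0.391876 + 0.42015297×0.468248 + 0.3142518×0.139876 = 0.314070
  M+6: 0.42015297×0.391876 + 0.3142518×0.468248 + 0.07834781×0.139876 = 0.322755
  M+8: 0.3142518×0.391876 + 0.07834781×0.468248 = 0.159834
  M+10: 0.07834781×0.391876 = 0.030703
Scale to base peak (0.322755) = 100: 8.1 : 45.4 : 97.3 : 100.0 : 49.5 : 9.5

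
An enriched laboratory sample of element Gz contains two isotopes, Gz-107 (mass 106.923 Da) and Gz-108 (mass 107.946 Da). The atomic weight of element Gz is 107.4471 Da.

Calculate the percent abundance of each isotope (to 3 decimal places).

With x = fraction of Gz-107 (so Gz-108 is 1 − x):
106.923·x + 107.946·(1 − x) = 107.4471
(106.923 − 107.946)·x = 107.4471 − 107.946
x = -0.4989 / -1.023 = 0.48768 → 48.768% Gz-107, 51.232% Gz-108.

Gz-107: 48.768%, Gz-108: 51.232%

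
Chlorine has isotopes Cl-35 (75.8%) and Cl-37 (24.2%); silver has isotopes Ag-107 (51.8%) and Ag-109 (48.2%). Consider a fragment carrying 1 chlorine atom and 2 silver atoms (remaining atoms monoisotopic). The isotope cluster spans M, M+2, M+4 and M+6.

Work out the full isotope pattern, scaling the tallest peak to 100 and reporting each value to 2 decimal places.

Chlorine pattern (n=1): 0.7580 : 0.2420
Silver pattern (n=2): 0.268324 : 0.499352 : 0.232324
Convolve the two distributions (both contribute in 2-u steps):
  M: 0.7580×0.268324 = 0.203390
  M+2: 0.7580×0.499352 + 0.2420×0.268324 = 0.443443
  M+4: 0.7580×0.232324 + 0.2420×0.499352 = 0.296945
  M+6: 0.2420×0.232324 = 0.056222
Scale to base peak (0.443443) = 100: 45.87 : 100.00 : 66.96 : 12.68

45.87 : 100.00 : 66.96 : 12.68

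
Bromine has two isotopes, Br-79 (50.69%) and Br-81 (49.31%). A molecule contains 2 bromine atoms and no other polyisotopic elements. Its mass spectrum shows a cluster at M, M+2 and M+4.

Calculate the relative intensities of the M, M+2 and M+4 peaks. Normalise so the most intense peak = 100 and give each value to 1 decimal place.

51.4 : 100.0 : 48.6

The 2 Br atoms are independent, so intensities follow the terms of (0.5069 + 0.4931)^2.
P(M) = 0.5069^2 = 0.256948
P(M+2) = 2 × 0.5069^1 × 0.4931^1 = 0.499905
P(M+4) = 0.4931^2 = 0.243148
The M+2 peak is largest (0.499905); scaling to 100 gives 51.4 : 100.0 : 48.6.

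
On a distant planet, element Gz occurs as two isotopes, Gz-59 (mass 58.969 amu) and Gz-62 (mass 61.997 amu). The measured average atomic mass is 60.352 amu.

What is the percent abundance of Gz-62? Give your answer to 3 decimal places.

Writing the weighted mean with unknown fraction x of Gz-59:
58.969·x + 61.997·(1 − x) = 60.352
(58.969 − 61.997)·x = 60.352 − 61.997
x = -1.645 / -3.028 = 0.54326 → 54.326% Gz-59, 45.674% Gz-62.

45.674%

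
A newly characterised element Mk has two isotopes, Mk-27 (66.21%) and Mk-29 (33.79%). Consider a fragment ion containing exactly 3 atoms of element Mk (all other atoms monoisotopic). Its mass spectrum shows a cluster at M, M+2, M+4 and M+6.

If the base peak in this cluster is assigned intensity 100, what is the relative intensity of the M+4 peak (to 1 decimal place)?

51.0

Term probabilities: M 0.2902, M+2 0.4444, M+4 0.2268, M+6 0.0386. Base peak = M+2.
P(M+2) = C(3,1) × 0.6621^2 × 0.3379^1 = 3 × 0.43837641 × 0.3379 = 0.444382 (base)
P(M+4) = C(3,2) × 0.6621^1 × 0.3379^2 = 3 × 0.6621 × 0.11417641 = 0.226789
Relative intensity = 0.226789 / 0.444382 × 100 = 51.0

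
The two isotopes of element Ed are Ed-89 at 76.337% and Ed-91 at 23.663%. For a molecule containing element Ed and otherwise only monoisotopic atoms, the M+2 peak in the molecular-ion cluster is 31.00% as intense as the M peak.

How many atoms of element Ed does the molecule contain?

1

For n independent Ed atoms, I(M+2)/I(M) = n · (abundance Ed-91) / (abundance Ed-89) = n · 0.23663/0.76337.
n = 0.3100 × 0.76337/0.23663 = 1.00 ≈ 1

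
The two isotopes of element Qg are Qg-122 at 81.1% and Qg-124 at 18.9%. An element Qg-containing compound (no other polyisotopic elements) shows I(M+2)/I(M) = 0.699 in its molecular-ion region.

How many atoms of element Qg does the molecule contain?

3

The M+2/M ratio from n Qg atoms is n · q/p = n · 0.189/0.811.
n = 0.699 × 0.811/0.189 = 3.00 ≈ 3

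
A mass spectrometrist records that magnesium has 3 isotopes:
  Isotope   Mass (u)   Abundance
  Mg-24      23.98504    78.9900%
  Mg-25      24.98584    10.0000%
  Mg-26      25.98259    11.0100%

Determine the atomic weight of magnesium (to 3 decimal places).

24.305 u

Average mass = Σ (abundance × isotope mass) = 0.789900 × 23.98504 + 0.100000 × 24.98584 + 0.110100 × 25.98259
= 18.945783 + 2.498584 + 2.860683 = 24.305050 u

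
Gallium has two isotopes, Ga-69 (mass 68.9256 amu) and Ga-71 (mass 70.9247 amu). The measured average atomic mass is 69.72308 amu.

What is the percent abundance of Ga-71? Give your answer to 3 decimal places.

39.892%

Let x be the fractional abundance of Ga-69; then Ga-71 has abundance 1 − x.
68.9256·x + 70.9247·(1 − x) = 69.72308
(68.9256 − 70.9247)·x = 69.72308 − 70.9247
x = -1.20162 / -1.9991 = 0.60108 → 60.108% Ga-69, 39.892% Ga-71.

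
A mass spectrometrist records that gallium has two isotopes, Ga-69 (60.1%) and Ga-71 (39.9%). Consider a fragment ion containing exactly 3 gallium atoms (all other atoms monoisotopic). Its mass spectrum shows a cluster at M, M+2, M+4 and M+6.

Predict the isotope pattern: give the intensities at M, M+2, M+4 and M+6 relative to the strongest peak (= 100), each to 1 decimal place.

Each Ga atom is independently Ga-69 (p = 0.601) or Ga-71 (q = 0.399); the cluster is the binomial expansion (p + q)^3.
P(M) = 0.601^3 = 0.217082
P(M+2) = 3 × 0.601^2 × 0.399^1 = 0.432358
P(M+4) = 3 × 0.601^1 × 0.399^2 = 0.287039
P(M+6) = 0.399^3 = 0.063521
The M+2 peak is largest (0.432358); scaling to 100 gives 50.2 : 100.0 : 66.4 : 14.7.

50.2 : 100.0 : 66.4 : 14.7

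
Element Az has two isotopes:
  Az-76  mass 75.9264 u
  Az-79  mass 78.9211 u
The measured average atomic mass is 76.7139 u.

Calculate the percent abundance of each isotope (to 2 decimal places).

Az-76: 73.70%, Az-79: 26.30%

Let x be the fractional abundance of Az-76; then Az-79 has abundance 1 − x.
75.9264·x + 78.9211·(1 − x) = 76.7139
(75.9264 − 78.9211)·x = 76.7139 − 78.9211
x = -2.2072 / -2.9947 = 0.73704 → 73.70% Az-76, 26.30% Az-79.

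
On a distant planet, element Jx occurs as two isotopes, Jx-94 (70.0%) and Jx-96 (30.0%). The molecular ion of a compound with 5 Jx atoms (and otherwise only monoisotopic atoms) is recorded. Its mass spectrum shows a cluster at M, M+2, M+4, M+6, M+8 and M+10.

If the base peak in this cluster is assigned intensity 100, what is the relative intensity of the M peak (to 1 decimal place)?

Term probabilities: M 0.1681, M+2 0.3601, M+4 0.3087, M+6 0.1323, M+8 0.0284, M+10 0.0024. Base peak = M+2.
P(M+2) = C(5,1) × 0.700^4 × 0.300^1 = 5 × 0.2401 × 0.3000 = 0.360150 (base)
P(M) = C(5,0) × 0.700^5 × 0.300^0 = 1 × 0.16807 × 1.0000 = 0.168070
Relative intensity = 0.168070 / 0.360150 × 100 = 46.7

46.7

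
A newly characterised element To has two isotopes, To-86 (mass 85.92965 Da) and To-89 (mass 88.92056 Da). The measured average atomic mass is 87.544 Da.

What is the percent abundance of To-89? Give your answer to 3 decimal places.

With x = fraction of To-86 (so To-89 is 1 − x):
85.92965·x + 88.92056·(1 − x) = 87.544
(85.92965 − 88.92056)·x = 87.544 − 88.92056
x = -1.37656 / -2.99091 = 0.46025 → 46.025% To-86, 53.975% To-89.

53.975%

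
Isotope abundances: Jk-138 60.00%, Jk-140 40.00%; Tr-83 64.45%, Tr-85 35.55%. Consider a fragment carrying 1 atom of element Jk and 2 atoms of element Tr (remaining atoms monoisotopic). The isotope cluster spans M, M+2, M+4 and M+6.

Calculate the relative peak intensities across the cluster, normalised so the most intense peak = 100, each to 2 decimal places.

Element Jk pattern (n=1): 0.6000 : 0.4000
Element Tr pattern (n=2): 0.41538025 : 0.4582395 : 0.12638025
Convolve the two distributions (both contribute in 2-u steps):
  M: 0.6000×0.41538025 = 0.249228
  M+2: 0.6000×0.4582395 + 0.4000×0.41538025 = 0.441096
  M+4: 0.6000×0.12638025 + 0.4000×0.4582395 = 0.259124
  M+6: 0.4000×0.12638025 = 0.050552
Scale to base peak (0.441096) = 100: 56.50 : 100.00 : 58.75 : 11.46

56.50 : 100.00 : 58.75 : 11.46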